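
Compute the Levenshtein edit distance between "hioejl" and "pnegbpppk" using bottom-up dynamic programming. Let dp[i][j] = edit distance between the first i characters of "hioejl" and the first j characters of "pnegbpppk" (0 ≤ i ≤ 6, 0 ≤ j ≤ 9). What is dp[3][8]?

8

   ''  p  n  e  g  b  p  p  p  k
''  0  1  2  3  4  5  6  7  8  9
 h  1  1  2  3  4  5  6  7  8  9
 i  2  2  2  3  4  5  6  7  8  9
 o  3  3  3  3  4  5  6  7  8  9
 e  4  4  4  3  4  5  6  7  8  9
 j  5  5  5  4  4  5  6  7  8  9
 l  6  6  6  5  5  5  6  7  8  9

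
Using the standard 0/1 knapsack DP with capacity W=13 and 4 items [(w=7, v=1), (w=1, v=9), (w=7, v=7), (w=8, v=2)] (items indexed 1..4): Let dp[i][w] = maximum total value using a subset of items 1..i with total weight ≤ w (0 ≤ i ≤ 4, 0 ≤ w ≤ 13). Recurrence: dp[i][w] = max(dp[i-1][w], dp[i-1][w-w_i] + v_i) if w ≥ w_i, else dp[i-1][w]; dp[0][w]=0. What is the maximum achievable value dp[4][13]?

16

i\w   0   1   2   3   4   5   6   7   8   9  10  11  12  13
  0   0   0   0   0   0   0   0   0   0   0   0   0   0   0
  1   0   0   0   0   0   0   0   1   1   1   1   1   1   1
  2   0   9   9   9   9   9   9   9  10  10  10  10  10  10
  3   0   9   9   9   9   9   9   9  16  16  16  16  16  16
  4   0   9   9   9   9   9   9   9  16  16  16  16  16  16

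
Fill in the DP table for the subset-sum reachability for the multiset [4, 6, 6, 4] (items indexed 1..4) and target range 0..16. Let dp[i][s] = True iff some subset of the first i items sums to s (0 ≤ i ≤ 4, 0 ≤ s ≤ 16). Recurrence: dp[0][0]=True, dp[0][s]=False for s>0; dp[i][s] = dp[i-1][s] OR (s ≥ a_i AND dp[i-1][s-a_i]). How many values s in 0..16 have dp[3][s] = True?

i\s   0   1   2   3   4   5   6   7   8   9  10  11  12  13  14  15  16
  0   T   F   F   F   F   F   F   F   F   F   F   F   F   F   F   F   F
  1   T   F   F   F   T   F   F   F   F   F   F   F   F   F   F   F   F
  2   T   F   F   F   T   F   T   F   F   F   T   F   F   F   F   F   F
  3   T   F   F   F   T   F   T   F   F   F   T   F   T   F   F   F   T
  4   T   F   F   F   T   F   T   F   T   F   T   F   T   F   T   F   T

6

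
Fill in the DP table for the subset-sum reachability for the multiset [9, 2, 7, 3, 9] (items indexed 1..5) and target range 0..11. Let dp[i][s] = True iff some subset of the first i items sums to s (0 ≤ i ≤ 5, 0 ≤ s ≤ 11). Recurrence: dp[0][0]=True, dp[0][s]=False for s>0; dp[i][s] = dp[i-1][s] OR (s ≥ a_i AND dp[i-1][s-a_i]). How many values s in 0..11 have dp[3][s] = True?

i\s   0   1   2   3   4   5   6   7   8   9  10  11
  0   T   F   F   F   F   F   F   F   F   F   F   F
  1   T   F   F   F   F   F   F   F   F   T   F   F
  2   T   F   T   F   F   F   F   F   F   T   F   T
  3   T   F   T   F   F   F   F   T   F   T   F   T
  4   T   F   T   T   F   T   F   T   F   T   T   T
  5   T   F   T   T   F   T   F   T   F   T   T   T

5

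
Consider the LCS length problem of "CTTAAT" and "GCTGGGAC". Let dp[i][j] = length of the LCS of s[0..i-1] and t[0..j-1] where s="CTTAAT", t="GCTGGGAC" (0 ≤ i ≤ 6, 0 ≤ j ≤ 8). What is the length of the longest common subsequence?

3

   ''  G  C  T  G  G  G  A  C
''  0  0  0  0  0  0  0  0  0
 C  0  0  1  1  1  1  1  1  1
 T  0  0  1  2  2  2  2  2  2
 T  0  0  1  2  2  2  2  2  2
 A  0  0  1  2  2  2  2  3  3
 A  0  0  1  2  2  2  2  3  3
 T  0  0  1  2  2  2  2  3  3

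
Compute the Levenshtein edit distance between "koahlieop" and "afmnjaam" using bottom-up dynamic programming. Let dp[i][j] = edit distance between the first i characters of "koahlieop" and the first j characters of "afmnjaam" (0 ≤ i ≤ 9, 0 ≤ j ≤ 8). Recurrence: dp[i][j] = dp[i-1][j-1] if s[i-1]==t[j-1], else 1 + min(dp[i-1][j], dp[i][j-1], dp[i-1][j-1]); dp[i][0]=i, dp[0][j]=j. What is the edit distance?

   ''  a  f  m  n  j  a  a  m
''  0  1  2  3  4  5  6  7  8
 k  1  1  2  3  4  5  6  7  8
 o  2  2  2  3  4  5  6  7  8
 a  3  2  3  3  4  5  5  6  7
 h  4  3  3  4  4  5  6  6  7
 l  5  4  4  4  5  5  6  7  7
 i  6  5  5  5  5  6  6  7  8
 e  7  6  6  6  6  6  7  7  8
 o  8  7  7  7  7  7  7  8  8
 p  9  8  8  8  8  8  8  8  9

9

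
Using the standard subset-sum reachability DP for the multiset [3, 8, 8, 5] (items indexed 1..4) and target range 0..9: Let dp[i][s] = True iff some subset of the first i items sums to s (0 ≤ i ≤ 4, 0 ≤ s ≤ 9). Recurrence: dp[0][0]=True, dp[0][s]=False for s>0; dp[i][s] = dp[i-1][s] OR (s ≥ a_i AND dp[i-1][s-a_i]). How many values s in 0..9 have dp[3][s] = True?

i\s   0   1   2   3   4   5   6   7   8   9
  0   T   F   F   F   F   F   F   F   F   F
  1   T   F   F   T   F   F   F   F   F   F
  2   T   F   F   T   F   F   F   F   T   F
  3   T   F   F   T   F   F   F   F   T   F
  4   T   F   F   T   F   T   F   F   T   F

3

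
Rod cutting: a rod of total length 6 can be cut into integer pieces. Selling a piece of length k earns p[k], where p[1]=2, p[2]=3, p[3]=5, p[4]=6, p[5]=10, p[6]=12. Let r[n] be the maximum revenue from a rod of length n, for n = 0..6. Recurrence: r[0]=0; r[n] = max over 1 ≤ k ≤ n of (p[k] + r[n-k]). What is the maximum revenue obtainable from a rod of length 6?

   n    0    1    2    3    4    5    6
r[n]    0    2    4    6    8   10   12

12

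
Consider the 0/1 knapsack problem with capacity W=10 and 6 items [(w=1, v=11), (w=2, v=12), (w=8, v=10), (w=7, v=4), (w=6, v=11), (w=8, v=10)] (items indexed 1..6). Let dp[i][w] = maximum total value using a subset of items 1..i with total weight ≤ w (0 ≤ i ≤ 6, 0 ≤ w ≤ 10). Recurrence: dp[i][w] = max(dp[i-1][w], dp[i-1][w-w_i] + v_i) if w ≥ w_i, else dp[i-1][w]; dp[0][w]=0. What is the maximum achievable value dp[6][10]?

34

i\w   0   1   2   3   4   5   6   7   8   9  10
  0   0   0   0   0   0   0   0   0   0   0   0
  1   0  11  11  11  11  11  11  11  11  11  11
  2   0  11  12  23  23  23  23  23  23  23  23
  3   0  11  12  23  23  23  23  23  23  23  23
  4   0  11  12  23  23  23  23  23  23  23  27
  5   0  11  12  23  23  23  23  23  23  34  34
  6   0  11  12  23  23  23  23  23  23  34  34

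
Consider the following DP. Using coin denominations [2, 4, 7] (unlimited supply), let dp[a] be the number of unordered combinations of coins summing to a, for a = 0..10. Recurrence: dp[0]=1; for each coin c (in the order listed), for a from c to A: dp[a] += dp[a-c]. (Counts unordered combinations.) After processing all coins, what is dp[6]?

2

after  coin     0     1     2     3     4     5     6     7     8     9    10
          2     1     0     1     0     1     0     1     0     1     0     1
          4     1     0     1     0     2     0     2     0     3     0     3
          7     1     0     1     0     2     0     2     1     3     1     3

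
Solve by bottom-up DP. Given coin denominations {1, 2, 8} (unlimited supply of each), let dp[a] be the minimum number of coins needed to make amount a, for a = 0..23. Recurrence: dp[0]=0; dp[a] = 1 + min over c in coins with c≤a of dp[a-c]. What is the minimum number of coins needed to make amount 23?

6

 a  0  1  2  3  4  5  6  7  8  9 10 11 12 13 14 15 16 17 18 19 20 21 22 23
dp  0  1  1  2  2  3  3  4  1  2  2  3  3  4  4  5  2  3  3  4  4  5  5  6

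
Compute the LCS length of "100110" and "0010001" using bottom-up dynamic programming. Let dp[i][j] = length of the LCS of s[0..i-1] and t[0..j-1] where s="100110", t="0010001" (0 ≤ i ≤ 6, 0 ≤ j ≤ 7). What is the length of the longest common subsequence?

   ''  0  0  1  0  0  0  1
''  0  0  0  0  0  0  0  0
 1  0  0  0  1  1  1  1  1
 0  0  1  1  1  2  2  2  2
 0  0  1  2  2  2  3  3  3
 1  0  1  2  3  3  3  3  4
 1  0  1  2  3  3  3  3  4
 0  0  1  2  3  4  4  4  4

4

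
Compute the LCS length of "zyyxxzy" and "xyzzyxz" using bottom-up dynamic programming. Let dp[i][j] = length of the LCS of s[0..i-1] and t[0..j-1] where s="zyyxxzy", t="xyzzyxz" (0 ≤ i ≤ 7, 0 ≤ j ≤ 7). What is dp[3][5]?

2

   ''  x  y  z  z  y  x  z
''  0  0  0  0  0  0  0  0
 z  0  0  0  1  1  1  1  1
 y  0  0  1  1  1  2  2  2
 y  0  0  1  1  1  2  2  2
 x  0  1  1  1  1  2  3  3
 x  0  1  1  1  1  2  3  3
 z  0  1  1  2  2  2  3  4
 y  0  1  2  2  2  3  3  4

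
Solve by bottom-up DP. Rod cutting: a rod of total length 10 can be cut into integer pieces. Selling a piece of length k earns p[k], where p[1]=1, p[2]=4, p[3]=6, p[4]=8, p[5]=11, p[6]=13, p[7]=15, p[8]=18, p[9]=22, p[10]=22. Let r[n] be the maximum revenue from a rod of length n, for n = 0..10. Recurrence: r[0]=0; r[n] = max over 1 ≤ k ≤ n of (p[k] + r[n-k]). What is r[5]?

   n    0    1    2    3    4    5    6    7    8    9   10
r[n]    0    1    4    6    8   11   13   15   18   22   23

11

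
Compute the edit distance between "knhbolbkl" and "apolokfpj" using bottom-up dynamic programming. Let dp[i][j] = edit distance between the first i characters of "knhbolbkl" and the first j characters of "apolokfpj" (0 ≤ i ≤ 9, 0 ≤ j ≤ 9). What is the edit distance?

   ''  a  p  o  l  o  k  f  p  j
''  0  1  2  3  4  5  6  7  8  9
 k  1  1  2  3  4  5  5  6  7  8
 n  2  2  2  3  4  5  6  6  7  8
 h  3  3  3  3  4  5  6  7  7  8
 b  4  4  4  4  4  5  6  7  8  8
 o  5  5  5  4  5  4  5  6  7  8
 l  6  6  6  5  4  5  5  6  7  8
 b  7  7  7  6  5  5  6  6  7  8
 k  8  8  8  7  6  6  5  6  7  8
 l  9  9  9  8  7  7  6  6  7  8

8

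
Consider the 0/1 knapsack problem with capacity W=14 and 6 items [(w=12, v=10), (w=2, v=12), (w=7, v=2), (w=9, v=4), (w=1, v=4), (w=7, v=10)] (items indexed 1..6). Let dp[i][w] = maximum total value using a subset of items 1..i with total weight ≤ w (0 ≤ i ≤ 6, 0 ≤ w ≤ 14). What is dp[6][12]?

i\w   0   1   2   3   4   5   6   7   8   9  10  11  12  13  14
  0   0   0   0   0   0   0   0   0   0   0   0   0   0   0   0
  1   0   0   0   0   0   0   0   0   0   0   0   0  10  10  10
  2   0   0  12  12  12  12  12  12  12  12  12  12  12  12  22
  3   0   0  12  12  12  12  12  12  12  14  14  14  14  14  22
  4   0   0  12  12  12  12  12  12  12  14  14  16  16  16  22
  5   0   4  12  16  16  16  16  16  16  16  18  18  20  20  22
  6   0   4  12  16  16  16  16  16  16  22  26  26  26  26  26

26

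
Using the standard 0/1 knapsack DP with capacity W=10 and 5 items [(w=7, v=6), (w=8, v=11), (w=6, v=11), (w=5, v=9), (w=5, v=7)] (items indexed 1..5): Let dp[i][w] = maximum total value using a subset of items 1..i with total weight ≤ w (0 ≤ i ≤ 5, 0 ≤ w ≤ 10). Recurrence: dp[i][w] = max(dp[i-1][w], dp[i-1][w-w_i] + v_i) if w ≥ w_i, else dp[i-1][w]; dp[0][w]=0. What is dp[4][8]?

i\w   0   1   2   3   4   5   6   7   8   9  10
  0   0   0   0   0   0   0   0   0   0   0   0
  1   0   0   0   0   0   0   0   6   6   6   6
  2   0   0   0   0   0   0   0   6  11  11  11
  3   0   0   0   0   0   0  11  11  11  11  11
  4   0   0   0   0   0   9  11  11  11  11  11
  5   0   0   0   0   0   9  11  11  11  11  16

11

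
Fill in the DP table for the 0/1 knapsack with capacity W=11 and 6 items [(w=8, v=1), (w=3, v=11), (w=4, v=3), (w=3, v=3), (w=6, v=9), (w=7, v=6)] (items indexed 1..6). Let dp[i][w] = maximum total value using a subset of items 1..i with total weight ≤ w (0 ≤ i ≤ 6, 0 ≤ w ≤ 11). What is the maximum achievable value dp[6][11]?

20

i\w   0   1   2   3   4   5   6   7   8   9  10  11
  0   0   0   0   0   0   0   0   0   0   0   0   0
  1   0   0   0   0   0   0   0   0   1   1   1   1
  2   0   0   0  11  11  11  11  11  11  11  11  12
  3   0   0   0  11  11  11  11  14  14  14  14  14
  4   0   0   0  11  11  11  14  14  14  14  17  17
  5   0   0   0  11  11  11  14  14  14  20  20  20
  6   0   0   0  11  11  11  14  14  14  20  20  20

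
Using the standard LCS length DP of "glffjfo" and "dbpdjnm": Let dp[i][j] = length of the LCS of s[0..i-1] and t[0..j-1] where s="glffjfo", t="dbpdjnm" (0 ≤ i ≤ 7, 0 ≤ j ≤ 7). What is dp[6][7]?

   ''  d  b  p  d  j  n  m
''  0  0  0  0  0  0  0  0
 g  0  0  0  0  0  0  0  0
 l  0  0  0  0  0  0  0  0
 f  0  0  0  0  0  0  0  0
 f  0  0  0  0  0  0  0  0
 j  0  0  0  0  0  1  1  1
 f  0  0  0  0  0  1  1  1
 o  0  0  0  0  0  1  1  1

1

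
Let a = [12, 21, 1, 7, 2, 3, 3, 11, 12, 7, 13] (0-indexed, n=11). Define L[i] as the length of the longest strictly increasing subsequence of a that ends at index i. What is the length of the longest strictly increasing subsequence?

   i    0    1    2    3    4    5    6    7    8    9   10
a[i]   12   21    1    7    2    3    3   11   12    7   13
L[i]    1    2    1    2    2    3    3    4    5    4    6

6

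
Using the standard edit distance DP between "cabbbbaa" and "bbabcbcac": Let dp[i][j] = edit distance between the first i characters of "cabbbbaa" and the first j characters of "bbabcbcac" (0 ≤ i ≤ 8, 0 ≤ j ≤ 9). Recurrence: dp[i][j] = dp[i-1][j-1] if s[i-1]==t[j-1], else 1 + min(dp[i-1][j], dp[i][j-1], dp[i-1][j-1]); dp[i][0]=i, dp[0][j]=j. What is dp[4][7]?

4

   ''  b  b  a  b  c  b  c  a  c
''  0  1  2  3  4  5  6  7  8  9
 c  1  1  2  3  4  4  5  6  7  8
 a  2  2  2  2  3  4  5  6  6  7
 b  3  2  2  3  2  3  4  5  6  7
 b  4  3  2  3  3  3  3  4  5  6
 b  5  4  3  3  3  4  3  4  5  6
 b  6  5  4  4  3  4  4  4  5  6
 a  7  6  5  4  4  4  5  5  4  5
 a  8  7  6  5  5  5  5  6  5  5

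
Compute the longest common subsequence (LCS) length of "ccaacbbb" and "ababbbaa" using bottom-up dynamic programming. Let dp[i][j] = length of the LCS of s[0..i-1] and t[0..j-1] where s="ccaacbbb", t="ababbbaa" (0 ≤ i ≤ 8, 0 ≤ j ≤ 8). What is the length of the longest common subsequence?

5

   ''  a  b  a  b  b  b  a  a
''  0  0  0  0  0  0  0  0  0
 c  0  0  0  0  0  0  0  0  0
 c  0  0  0  0  0  0  0  0  0
 a  0  1  1  1  1  1  1  1  1
 a  0  1  1  2  2  2  2  2  2
 c  0  1  1  2  2  2  2  2  2
 b  0  1  2  2  3  3  3  3  3
 b  0  1  2  2  3  4  4  4  4
 b  0  1  2  2  3  4  5  5  5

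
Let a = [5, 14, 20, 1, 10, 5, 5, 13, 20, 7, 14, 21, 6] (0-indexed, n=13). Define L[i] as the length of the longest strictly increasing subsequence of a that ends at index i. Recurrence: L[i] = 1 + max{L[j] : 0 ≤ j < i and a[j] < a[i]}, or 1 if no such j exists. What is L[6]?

   i    0    1    2    3    4    5    6    7    8    9   10   11   12
a[i]    5   14   20    1   10    5    5   13   20    7   14   21    6
L[i]    1    2    3    1    2    2    2    3    4    3    4    5    3

2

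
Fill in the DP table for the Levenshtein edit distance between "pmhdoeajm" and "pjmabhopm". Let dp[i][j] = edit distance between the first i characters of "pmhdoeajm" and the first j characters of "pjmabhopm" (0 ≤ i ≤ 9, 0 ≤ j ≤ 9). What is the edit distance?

   ''  p  j  m  a  b  h  o  p  m
''  0  1  2  3  4  5  6  7  8  9
 p  1  0  1  2  3  4  5  6  7  8
 m  2  1  1  1  2  3  4  5  6  7
 h  3  2  2  2  2  3  3  4  5  6
 d  4  3  3  3  3  3  4  4  5  6
 o  5  4  4  4  4  4  4  4  5  6
 e  6  5  5  5  5  5  5  5  5  6
 a  7  6  6  6  5  6  6  6  6  6
 j  8  7  6  7  6  6  7  7  7  7
 m  9  8  7  6  7  7  7  8  8  7

7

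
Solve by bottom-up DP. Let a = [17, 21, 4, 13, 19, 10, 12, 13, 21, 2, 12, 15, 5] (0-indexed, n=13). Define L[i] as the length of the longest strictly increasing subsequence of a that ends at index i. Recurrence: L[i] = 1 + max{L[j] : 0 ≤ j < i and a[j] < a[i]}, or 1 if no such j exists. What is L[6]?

   i    0    1    2    3    4    5    6    7    8    9   10   11   12
a[i]   17   21    4   13   19   10   12   13   21    2   12   15    5
L[i]    1    2    1    2    3    2    3    4    5    1    3    5    2

3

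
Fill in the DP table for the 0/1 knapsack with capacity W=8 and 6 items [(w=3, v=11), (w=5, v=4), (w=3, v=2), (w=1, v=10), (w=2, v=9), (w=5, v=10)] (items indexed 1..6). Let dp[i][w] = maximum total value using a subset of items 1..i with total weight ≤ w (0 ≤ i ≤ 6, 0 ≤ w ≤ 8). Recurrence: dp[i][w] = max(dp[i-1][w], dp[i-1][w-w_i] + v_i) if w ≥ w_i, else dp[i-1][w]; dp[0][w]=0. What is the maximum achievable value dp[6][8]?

i\w   0   1   2   3   4   5   6   7   8
  0   0   0   0   0   0   0   0   0   0
  1   0   0   0  11  11  11  11  11  11
  2   0   0   0  11  11  11  11  11  15
  3   0   0   0  11  11  11  13  13  15
  4   0  10  10  11  21  21  21  23  23
  5   0  10  10  19  21  21  30  30  30
  6   0  10  10  19  21  21  30  30  30

30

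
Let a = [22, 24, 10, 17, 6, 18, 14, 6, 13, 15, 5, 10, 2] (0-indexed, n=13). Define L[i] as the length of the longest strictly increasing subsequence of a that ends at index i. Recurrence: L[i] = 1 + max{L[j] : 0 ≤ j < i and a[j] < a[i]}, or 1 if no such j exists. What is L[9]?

   i    0    1    2    3    4    5    6    7    8    9   10   11   12
a[i]   22   24   10   17    6   18   14    6   13   15    5   10    2
L[i]    1    2    1    2    1    3    2    1    2    3    1    2    1

3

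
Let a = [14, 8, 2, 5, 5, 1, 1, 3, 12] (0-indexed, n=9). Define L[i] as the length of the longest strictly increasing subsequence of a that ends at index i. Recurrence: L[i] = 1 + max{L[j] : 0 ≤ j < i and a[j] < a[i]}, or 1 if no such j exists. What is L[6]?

   i    0    1    2    3    4    5    6    7    8
a[i]   14    8    2    5    5    1    1    3   12
L[i]    1    1    1    2    2    1    1    2    3

1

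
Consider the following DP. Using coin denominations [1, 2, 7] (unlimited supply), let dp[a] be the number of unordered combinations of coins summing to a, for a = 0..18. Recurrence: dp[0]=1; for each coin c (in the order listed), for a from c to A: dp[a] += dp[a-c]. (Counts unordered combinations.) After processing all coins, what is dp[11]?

after  coin     0     1     2     3     4     5     6     7     8     9    10    11    12    13    14    15    16    17    18
          1     1     1     1     1     1     1     1     1     1     1     1     1     1     1     1     1     1     1     1
          2     1     1     2     2     3     3     4     4     5     5     6     6     7     7     8     8     9     9    10
          7     1     1     2     2     3     3     4     5     6     7     8     9    10    11    13    14    16    17    19

9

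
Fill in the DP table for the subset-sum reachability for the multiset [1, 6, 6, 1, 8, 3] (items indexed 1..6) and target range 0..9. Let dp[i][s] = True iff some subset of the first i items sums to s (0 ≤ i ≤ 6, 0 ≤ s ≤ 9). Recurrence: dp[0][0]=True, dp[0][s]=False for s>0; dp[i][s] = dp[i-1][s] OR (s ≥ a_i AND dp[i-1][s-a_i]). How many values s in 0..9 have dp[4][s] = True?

6

i\s   0   1   2   3   4   5   6   7   8   9
  0   T   F   F   F   F   F   F   F   F   F
  1   T   T   F   F   F   F   F   F   F   F
  2   T   T   F   F   F   F   T   T   F   F
  3   T   T   F   F   F   F   T   T   F   F
  4   T   T   T   F   F   F   T   T   T   F
  5   T   T   T   F   F   F   T   T   T   T
  6   T   T   T   T   T   T   T   T   T   T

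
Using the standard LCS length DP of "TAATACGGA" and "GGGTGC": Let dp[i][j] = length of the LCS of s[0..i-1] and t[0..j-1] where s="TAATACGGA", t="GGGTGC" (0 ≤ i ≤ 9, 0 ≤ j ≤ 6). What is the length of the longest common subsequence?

   ''  G  G  G  T  G  C
''  0  0  0  0  0  0  0
 T  0  0  0  0  1  1  1
 A  0  0  0  0  1  1  1
 A  0  0  0  0  1  1  1
 T  0  0  0  0  1  1  1
 A  0  0  0  0  1  1  1
 C  0  0  0  0  1  1  2
 G  0  1  1  1  1  2  2
 G  0  1  2  2  2  2  2
 A  0  1  2  2  2  2  2

2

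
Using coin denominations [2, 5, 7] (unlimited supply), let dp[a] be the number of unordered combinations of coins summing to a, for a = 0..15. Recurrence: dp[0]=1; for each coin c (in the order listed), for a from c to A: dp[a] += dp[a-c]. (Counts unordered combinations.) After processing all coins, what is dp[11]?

after  coin     0     1     2     3     4     5     6     7     8     9    10    11    12    13    14    15
          2     1     0     1     0     1     0     1     0     1     0     1     0     1     0     1     0
          5     1     0     1     0     1     1     1     1     1     1     2     1     2     1     2     2
          7     1     0     1     0     1     1     1     2     1     2     2     2     3     2     4     3

2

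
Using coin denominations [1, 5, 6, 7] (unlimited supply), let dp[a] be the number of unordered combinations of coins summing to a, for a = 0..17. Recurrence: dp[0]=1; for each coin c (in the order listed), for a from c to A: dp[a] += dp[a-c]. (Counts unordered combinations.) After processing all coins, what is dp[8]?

4

after  coin     0     1     2     3     4     5     6     7     8     9    10    11    12    13    14    15    16    17
          1     1     1     1     1     1     1     1     1     1     1     1     1     1     1     1     1     1     1
          5     1     1     1     1     1     2     2     2     2     2     3     3     3     3     3     4     4     4
          6     1     1     1     1     1     2     3     3     3     3     4     5     6     6     6     7     8     9
          7     1     1     1     1     1     2     3     4     4     4     5     6     8     9    10    11    12    14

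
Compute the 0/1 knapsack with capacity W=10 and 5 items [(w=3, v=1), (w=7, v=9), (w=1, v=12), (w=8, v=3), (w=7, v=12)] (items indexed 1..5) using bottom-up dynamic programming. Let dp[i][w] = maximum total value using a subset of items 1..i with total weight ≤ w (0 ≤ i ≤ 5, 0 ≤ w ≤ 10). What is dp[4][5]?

i\w   0   1   2   3   4   5   6   7   8   9  10
  0   0   0   0   0   0   0   0   0   0   0   0
  1   0   0   0   1   1   1   1   1   1   1   1
  2   0   0   0   1   1   1   1   9   9   9  10
  3   0  12  12  12  13  13  13  13  21  21  21
  4   0  12  12  12  13  13  13  13  21  21  21
  5   0  12  12  12  13  13  13  13  24  24  24

13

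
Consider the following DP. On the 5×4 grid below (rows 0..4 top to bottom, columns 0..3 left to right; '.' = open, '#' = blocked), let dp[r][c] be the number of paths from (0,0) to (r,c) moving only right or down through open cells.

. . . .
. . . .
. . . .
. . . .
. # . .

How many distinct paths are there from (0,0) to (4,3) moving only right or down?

r\c   0   1   2   3
  0   1   1   1   1
  1   1   2   3   4
  2   1   3   6  10
  3   1   4  10  20
  4   1   0  10  30

30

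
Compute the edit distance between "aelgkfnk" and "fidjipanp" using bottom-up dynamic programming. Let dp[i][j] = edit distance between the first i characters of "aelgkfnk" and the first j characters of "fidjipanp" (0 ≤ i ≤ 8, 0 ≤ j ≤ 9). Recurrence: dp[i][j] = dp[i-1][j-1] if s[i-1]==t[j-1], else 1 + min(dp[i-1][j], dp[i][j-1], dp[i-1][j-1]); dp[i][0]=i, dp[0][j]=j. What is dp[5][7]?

7

   ''  f  i  d  j  i  p  a  n  p
''  0  1  2  3  4  5  6  7  8  9
 a  1  1  2  3  4  5  6  6  7  8
 e  2  2  2  3  4  5  6  7  7  8
 l  3  3  3  3  4  5  6  7  8  8
 g  4  4  4  4  4  5  6  7  8  9
 k  5  5  5  5  5  5  6  7  8  9
 f  6  5  6  6  6  6  6  7  8  9
 n  7  6  6  7  7  7  7  7  7  8
 k  8  7  7  7  8  8  8  8  8  8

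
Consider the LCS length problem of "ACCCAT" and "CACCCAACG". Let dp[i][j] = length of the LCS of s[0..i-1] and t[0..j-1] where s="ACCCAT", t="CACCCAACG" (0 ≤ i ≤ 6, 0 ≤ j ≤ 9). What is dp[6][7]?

5

   ''  C  A  C  C  C  A  A  C  G
''  0  0  0  0  0  0  0  0  0  0
 A  0  0  1  1  1  1  1  1  1  1
 C  0  1  1  2  2  2  2  2  2  2
 C  0  1  1  2  3  3  3  3  3  3
 C  0  1  1  2  3  4  4  4  4  4
 A  0  1  2  2  3  4  5  5  5  5
 T  0  1  2  2  3  4  5  5  5  5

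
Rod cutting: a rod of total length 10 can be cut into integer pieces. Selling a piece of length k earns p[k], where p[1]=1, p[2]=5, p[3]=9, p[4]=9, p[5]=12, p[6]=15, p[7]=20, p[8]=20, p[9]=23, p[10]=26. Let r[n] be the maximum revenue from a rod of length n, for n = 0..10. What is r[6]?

   n    0    1    2    3    4    5    6    7    8    9   10
r[n]    0    1    5    9   10   14   18   20   23   27   29

18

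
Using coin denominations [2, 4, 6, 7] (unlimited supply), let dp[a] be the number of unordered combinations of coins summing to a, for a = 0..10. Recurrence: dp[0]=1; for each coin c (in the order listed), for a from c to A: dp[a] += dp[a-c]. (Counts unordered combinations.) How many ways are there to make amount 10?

after  coin     0     1     2     3     4     5     6     7     8     9    10
          2     1     0     1     0     1     0     1     0     1     0     1
          4     1     0     1     0     2     0     2     0     3     0     3
          6     1     0     1     0     2     0     3     0     4     0     5
          7     1     0     1     0     2     0     3     1     4     1     5

5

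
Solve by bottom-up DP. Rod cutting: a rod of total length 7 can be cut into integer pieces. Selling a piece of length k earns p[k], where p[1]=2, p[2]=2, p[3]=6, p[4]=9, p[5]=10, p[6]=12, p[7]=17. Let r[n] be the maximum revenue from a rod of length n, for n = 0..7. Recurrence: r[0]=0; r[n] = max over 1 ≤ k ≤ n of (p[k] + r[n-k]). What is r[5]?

   n    0    1    2    3    4    5    6    7
r[n]    0    2    4    6    9   11   13   17

11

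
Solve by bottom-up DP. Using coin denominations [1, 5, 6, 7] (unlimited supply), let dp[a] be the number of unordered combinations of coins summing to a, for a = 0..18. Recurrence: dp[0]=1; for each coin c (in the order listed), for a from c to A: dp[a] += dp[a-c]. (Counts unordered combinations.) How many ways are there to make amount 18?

16

after  coin     0     1     2     3     4     5     6     7     8     9    10    11    12    13    14    15    16    17    18
          1     1     1     1     1     1     1     1     1     1     1     1     1     1     1     1     1     1     1     1
          5     1     1     1     1     1     2     2     2     2     2     3     3     3     3     3     4     4     4     4
          6     1     1     1     1     1     2     3     3     3     3     4     5     6     6     6     7     8     9    10
          7     1     1     1     1     1     2     3     4     4     4     5     6     8     9    10    11    12    14    16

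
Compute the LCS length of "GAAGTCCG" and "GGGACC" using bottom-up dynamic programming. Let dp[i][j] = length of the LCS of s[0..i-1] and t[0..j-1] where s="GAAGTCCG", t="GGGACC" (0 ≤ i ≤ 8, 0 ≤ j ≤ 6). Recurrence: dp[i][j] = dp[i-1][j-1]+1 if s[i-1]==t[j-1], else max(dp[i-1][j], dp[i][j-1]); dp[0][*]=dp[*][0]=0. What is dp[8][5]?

3

   ''  G  G  G  A  C  C
''  0  0  0  0  0  0  0
 G  0  1  1  1  1  1  1
 A  0  1  1  1  2  2  2
 A  0  1  1  1  2  2  2
 G  0  1  2  2  2  2  2
 T  0  1  2  2  2  2  2
 C  0  1  2  2  2  3  3
 C  0  1  2  2  2  3  4
 G  0  1  2  3  3  3  4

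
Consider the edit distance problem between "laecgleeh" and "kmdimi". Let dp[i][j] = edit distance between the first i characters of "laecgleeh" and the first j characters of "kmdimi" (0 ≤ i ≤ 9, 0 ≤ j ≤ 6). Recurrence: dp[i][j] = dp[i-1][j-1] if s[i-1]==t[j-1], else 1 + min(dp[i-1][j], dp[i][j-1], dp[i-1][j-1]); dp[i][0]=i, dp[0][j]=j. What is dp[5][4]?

5

   ''  k  m  d  i  m  i
''  0  1  2  3  4  5  6
 l  1  1  2  3  4  5  6
 a  2  2  2  3  4  5  6
 e  3  3  3  3  4  5  6
 c  4  4  4  4  4  5  6
 g  5  5  5  5  5  5  6
 l  6  6  6  6  6  6  6
 e  7  7  7  7  7  7  7
 e  8  8  8  8  8  8  8
 h  9  9  9  9  9  9  9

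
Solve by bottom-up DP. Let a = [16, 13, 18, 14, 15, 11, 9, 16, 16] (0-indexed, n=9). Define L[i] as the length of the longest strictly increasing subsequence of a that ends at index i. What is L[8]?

4

   i    0    1    2    3    4    5    6    7    8
a[i]   16   13   18   14   15   11    9   16   16
L[i]    1    1    2    2    3    1    1    4    4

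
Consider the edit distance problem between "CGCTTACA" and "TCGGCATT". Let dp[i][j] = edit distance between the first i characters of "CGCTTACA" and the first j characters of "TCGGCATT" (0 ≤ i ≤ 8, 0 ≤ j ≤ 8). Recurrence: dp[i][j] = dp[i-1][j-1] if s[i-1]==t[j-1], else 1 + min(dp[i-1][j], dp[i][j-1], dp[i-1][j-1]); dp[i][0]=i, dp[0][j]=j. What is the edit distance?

   ''  T  C  G  G  C  A  T  T
''  0  1  2  3  4  5  6  7  8
 C  1  1  1  2  3  4  5  6  7
 G  2  2  2  1  2  3  4  5  6
 C  3  3  2  2  2  2  3  4  5
 T  4  3  3  3  3  3  3  3  4
 T  5  4  4  4  4  4  4  3  3
 A  6  5  5  5  5  5  4  4  4
 C  7  6  5  6  6  5  5  5  5
 A  8  7  6  6  7  6  5  6  6

6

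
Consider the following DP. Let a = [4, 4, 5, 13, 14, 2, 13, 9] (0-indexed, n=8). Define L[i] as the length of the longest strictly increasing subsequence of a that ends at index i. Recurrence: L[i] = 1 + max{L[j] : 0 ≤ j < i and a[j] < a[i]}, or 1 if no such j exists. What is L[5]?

   i    0    1    2    3    4    5    6    7
a[i]    4    4    5   13   14    2   13    9
L[i]    1    1    2    3    4    1    3    3

1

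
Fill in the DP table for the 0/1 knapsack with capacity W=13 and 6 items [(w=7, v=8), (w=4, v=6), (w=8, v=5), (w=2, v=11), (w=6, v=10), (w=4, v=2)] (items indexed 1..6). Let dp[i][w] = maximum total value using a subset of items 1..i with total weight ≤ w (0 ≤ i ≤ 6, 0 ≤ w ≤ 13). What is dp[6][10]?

21

i\w   0   1   2   3   4   5   6   7   8   9  10  11  12  13
  0   0   0   0   0   0   0   0   0   0   0   0   0   0   0
  1   0   0   0   0   0   0   0   8   8   8   8   8   8   8
  2   0   0   0   0   6   6   6   8   8   8   8  14  14  14
  3   0   0   0   0   6   6   6   8   8   8   8  14  14  14
  4   0   0  11  11  11  11  17  17  17  19  19  19  19  25
  5   0   0  11  11  11  11  17  17  21  21  21  21  27  27
  6   0   0  11  11  11  11  17  17  21  21  21  21  27  27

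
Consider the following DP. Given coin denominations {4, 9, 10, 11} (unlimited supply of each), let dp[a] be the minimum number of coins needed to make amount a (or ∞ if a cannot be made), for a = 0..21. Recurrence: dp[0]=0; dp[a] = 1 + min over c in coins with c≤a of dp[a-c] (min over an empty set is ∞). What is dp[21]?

 a  0  1  2  3  4  5  6  7  8  9 10 11 12 13 14 15 16 17 18 19 20 21
dp  0  -  -  -  1  -  -  -  2  1  1  1  3  2  2  2  4  3  2  2  2  2
(- denotes ∞ / unreachable)

2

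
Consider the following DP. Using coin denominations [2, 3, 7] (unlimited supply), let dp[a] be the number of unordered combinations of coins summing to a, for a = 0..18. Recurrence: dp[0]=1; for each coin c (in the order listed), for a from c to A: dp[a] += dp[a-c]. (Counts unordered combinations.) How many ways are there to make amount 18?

after  coin     0     1     2     3     4     5     6     7     8     9    10    11    12    13    14    15    16    17    18
          2     1     0     1     0     1     0     1     0     1     0     1     0     1     0     1     0     1     0     1
          3     1     0     1     1     1     1     2     1     2     2     2     2     3     2     3     3     3     3     4
          7     1     0     1     1     1     1     2     2     2     3     3     3     4     4     5     5     6     6     7

7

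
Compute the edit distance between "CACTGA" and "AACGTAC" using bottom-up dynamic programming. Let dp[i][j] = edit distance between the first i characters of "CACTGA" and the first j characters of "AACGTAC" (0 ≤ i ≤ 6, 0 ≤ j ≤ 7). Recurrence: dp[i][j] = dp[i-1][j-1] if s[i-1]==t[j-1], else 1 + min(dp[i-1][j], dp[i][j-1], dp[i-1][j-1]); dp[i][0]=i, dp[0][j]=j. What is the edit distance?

4

   ''  A  A  C  G  T  A  C
''  0  1  2  3  4  5  6  7
 C  1  1  2  2  3  4  5  6
 A  2  1  1  2  3  4  4  5
 C  3  2  2  1  2  3  4  4
 T  4  3  3  2  2  2  3  4
 G  5  4  4  3  2  3  3  4
 A  6  5  4  4  3  3  3  4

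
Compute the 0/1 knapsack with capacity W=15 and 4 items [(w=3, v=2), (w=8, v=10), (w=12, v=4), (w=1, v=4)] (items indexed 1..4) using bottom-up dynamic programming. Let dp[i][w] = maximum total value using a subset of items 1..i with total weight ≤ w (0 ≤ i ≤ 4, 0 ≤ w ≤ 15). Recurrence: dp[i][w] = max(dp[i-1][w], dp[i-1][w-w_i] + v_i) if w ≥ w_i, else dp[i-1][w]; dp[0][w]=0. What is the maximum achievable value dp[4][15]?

i\w   0   1   2   3   4   5   6   7   8   9  10  11  12  13  14  15
  0   0   0   0   0   0   0   0   0   0   0   0   0   0   0   0   0
  1   0   0   0   2   2   2   2   2   2   2   2   2   2   2   2   2
  2   0   0   0   2   2   2   2   2  10  10  10  12  12  12  12  12
  3   0   0   0   2   2   2   2   2  10  10  10  12  12  12  12  12
  4   0   4   4   4   6   6   6   6  10  14  14  14  16  16  16  16

16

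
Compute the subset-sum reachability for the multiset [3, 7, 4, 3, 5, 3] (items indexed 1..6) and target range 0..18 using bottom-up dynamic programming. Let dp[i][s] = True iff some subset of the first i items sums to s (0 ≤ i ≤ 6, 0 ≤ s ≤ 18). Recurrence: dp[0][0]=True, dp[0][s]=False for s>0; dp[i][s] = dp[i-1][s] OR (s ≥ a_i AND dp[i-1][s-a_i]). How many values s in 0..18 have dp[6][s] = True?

17

i\s   0   1   2   3   4   5   6   7   8   9  10  11  12  13  14  15  16  17  18
  0   T   F   F   F   F   F   F   F   F   F   F   F   F   F   F   F   F   F   F
  1   T   F   F   T   F   F   F   F   F   F   F   F   F   F   F   F   F   F   F
  2   T   F   F   T   F   F   F   T   F   F   T   F   F   F   F   F   F   F   F
  3   T   F   F   T   T   F   F   T   F   F   T   T   F   F   T   F   F   F   F
  4   T   F   F   T   T   F   T   T   F   F   T   T   F   T   T   F   F   T   F
  5   T   F   F   T   T   T   T   T   T   T   T   T   T   T   T   T   T   T   T
  6   T   F   F   T   T   T   T   T   T   T   T   T   T   T   T   T   T   T   T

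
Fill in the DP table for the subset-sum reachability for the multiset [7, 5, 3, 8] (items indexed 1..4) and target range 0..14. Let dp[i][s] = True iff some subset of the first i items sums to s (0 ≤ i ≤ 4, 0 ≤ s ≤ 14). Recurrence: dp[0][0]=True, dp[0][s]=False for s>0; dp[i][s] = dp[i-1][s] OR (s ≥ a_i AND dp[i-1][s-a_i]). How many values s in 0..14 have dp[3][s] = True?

7

i\s   0   1   2   3   4   5   6   7   8   9  10  11  12  13  14
  0   T   F   F   F   F   F   F   F   F   F   F   F   F   F   F
  1   T   F   F   F   F   F   F   T   F   F   F   F   F   F   F
  2   T   F   F   F   F   T   F   T   F   F   F   F   T   F   F
  3   T   F   F   T   F   T   F   T   T   F   T   F   T   F   F
  4   T   F   F   T   F   T   F   T   T   F   T   T   T   T   F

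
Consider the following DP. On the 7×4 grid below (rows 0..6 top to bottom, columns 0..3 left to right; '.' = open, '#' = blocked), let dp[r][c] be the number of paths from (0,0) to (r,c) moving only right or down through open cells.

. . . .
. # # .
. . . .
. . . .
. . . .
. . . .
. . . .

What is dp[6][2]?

15

r\c   0   1   2   3
  0   1   1   1   1
  1   1   0   0   1
  2   1   1   1   2
  3   1   2   3   5
  4   1   3   6  11
  5   1   4  10  21
  6   1   5  15  36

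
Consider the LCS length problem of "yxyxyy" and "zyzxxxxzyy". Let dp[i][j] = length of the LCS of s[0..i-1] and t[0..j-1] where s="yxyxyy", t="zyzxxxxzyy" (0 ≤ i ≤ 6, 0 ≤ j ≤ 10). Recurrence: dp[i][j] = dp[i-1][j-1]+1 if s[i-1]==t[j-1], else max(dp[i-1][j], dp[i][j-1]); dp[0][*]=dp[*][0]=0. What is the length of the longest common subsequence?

   ''  z  y  z  x  x  x  x  z  y  y
''  0  0  0  0  0  0  0  0  0  0  0
 y  0  0  1  1  1  1  1  1  1  1  1
 x  0  0  1  1  2  2  2  2  2  2  2
 y  0  0  1  1  2  2  2  2  2  3  3
 x  0  0  1  1  2  3  3  3  3  3  3
 y  0  0  1  1  2  3  3  3  3  4  4
 y  0  0  1  1  2  3  3  3  3  4  5

5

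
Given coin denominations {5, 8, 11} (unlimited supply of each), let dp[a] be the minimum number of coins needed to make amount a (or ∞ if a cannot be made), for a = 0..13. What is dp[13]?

2

 a  0  1  2  3  4  5  6  7  8  9 10 11 12 13
dp  0  -  -  -  -  1  -  -  1  -  2  1  -  2
(- denotes ∞ / unreachable)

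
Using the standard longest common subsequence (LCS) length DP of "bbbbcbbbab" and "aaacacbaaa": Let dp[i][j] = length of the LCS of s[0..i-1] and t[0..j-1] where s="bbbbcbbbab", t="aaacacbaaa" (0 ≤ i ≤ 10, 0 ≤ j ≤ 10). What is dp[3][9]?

   ''  a  a  a  c  a  c  b  a  a  a
''  0  0  0  0  0  0  0  0  0  0  0
 b  0  0  0  0  0  0  0  1  1  1  1
 b  0  0  0  0  0  0  0  1  1  1  1
 b  0  0  0  0  0  0  0  1  1  1  1
 b  0  0  0  0  0  0  0  1  1  1  1
 c  0  0  0  0  1  1  1  1  1  1  1
 b  0  0  0  0  1  1  1  2  2  2  2
 b  0  0  0  0  1  1  1  2  2  2  2
 b  0  0  0  0  1  1  1  2  2  2  2
 a  0  1  1  1  1  2  2  2  3  3  3
 b  0  1  1  1  1  2  2  3  3  3  3

1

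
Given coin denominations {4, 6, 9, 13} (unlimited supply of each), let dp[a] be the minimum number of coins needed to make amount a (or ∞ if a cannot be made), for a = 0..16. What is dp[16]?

3

 a  0  1  2  3  4  5  6  7  8  9 10 11 12 13 14 15 16
dp  0  -  -  -  1  -  1  -  2  1  2  -  2  1  3  2  3
(- denotes ∞ / unreachable)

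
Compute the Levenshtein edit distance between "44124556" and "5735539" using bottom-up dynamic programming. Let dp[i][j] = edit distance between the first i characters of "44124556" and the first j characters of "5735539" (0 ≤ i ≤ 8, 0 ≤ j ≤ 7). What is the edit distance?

7

   ''  5  7  3  5  5  3  9
''  0  1  2  3  4  5  6  7
 4  1  1  2  3  4  5  6  7
 4  2  2  2  3  4  5  6  7
 1  3  3  3  3  4  5  6  7
 2  4  4  4  4  4  5  6  7
 4  5  5  5  5  5  5  6  7
 5  6  5  6  6  5  5  6  7
 5  7  6  6  7  6  5  6  7
 6  8  7  7  7  7  6  6  7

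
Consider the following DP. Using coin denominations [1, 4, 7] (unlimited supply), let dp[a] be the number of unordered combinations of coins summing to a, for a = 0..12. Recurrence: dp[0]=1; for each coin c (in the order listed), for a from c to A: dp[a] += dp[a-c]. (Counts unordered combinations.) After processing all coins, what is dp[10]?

after  coin     0     1     2     3     4     5     6     7     8     9    10    11    12
          1     1     1     1     1     1     1     1     1     1     1     1     1     1
          4     1     1     1     1     2     2     2     2     3     3     3     3     4
          7     1     1     1     1     2     2     2     3     4     4     4     5     6

4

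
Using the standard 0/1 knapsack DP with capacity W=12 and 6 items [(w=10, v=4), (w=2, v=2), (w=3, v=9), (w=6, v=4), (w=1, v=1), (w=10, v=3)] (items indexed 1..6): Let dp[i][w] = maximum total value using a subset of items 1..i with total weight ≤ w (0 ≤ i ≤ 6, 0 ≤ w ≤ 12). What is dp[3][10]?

11

i\w   0   1   2   3   4   5   6   7   8   9  10  11  12
  0   0   0   0   0   0   0   0   0   0   0   0   0   0
  1   0   0   0   0   0   0   0   0   0   0   4   4   4
  2   0   0   2   2   2   2   2   2   2   2   4   4   6
  3   0   0   2   9   9  11  11  11  11  11  11  11  11
  4   0   0   2   9   9  11  11  11  11  13  13  15  15
  5   0   1   2   9  10  11  12  12  12  13  14  15  16
  6   0   1   2   9  10  11  12  12  12  13  14  15  16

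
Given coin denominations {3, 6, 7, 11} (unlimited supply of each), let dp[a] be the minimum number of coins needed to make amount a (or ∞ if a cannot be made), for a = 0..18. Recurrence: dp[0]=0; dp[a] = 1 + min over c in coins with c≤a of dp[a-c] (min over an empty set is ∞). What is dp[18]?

 a  0  1  2  3  4  5  6  7  8  9 10 11 12 13 14 15 16 17 18
dp  0  -  -  1  -  -  1  1  -  2  2  1  2  2  2  3  3  2  2
(- denotes ∞ / unreachable)

2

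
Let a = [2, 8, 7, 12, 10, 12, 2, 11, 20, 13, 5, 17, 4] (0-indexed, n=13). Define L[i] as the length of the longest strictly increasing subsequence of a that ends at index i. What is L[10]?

   i    0    1    2    3    4    5    6    7    8    9   10   11   12
a[i]    2    8    7   12   10   12    2   11   20   13    5   17    4
L[i]    1    2    2    3    3    4    1    4    5    5    2    6    2

2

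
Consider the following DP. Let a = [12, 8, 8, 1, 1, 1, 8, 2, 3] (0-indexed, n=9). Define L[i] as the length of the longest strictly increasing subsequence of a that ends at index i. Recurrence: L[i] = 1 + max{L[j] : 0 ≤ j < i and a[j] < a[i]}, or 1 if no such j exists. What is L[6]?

2

   i    0    1    2    3    4    5    6    7    8
a[i]   12    8    8    1    1    1    8    2    3
L[i]    1    1    1    1    1    1    2    2    3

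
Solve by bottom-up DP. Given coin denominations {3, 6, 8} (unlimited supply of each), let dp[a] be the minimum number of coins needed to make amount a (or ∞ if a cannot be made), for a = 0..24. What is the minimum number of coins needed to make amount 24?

 a  0  1  2  3  4  5  6  7  8  9 10 11 12 13 14 15 16 17 18 19 20 21 22 23 24
dp  0  -  -  1  -  -  1  -  1  2  -  2  2  -  2  3  2  3  3  3  3  4  3  4  3
(- denotes ∞ / unreachable)

3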